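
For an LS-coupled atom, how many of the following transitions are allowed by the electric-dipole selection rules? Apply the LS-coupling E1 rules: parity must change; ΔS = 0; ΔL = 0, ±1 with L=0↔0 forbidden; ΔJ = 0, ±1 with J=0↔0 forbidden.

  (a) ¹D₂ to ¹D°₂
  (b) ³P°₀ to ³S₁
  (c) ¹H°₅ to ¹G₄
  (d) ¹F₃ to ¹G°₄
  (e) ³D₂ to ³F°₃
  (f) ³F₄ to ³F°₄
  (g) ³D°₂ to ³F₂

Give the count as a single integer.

(a) allowed
(b) allowed
(c) allowed
(d) allowed
(e) allowed
(f) allowed
(g) allowed
Total allowed: 7 of 7.

7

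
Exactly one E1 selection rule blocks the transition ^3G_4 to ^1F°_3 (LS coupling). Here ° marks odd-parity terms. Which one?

the ΔS = 0 rule

Initial level: S=1, L=4, J=4, parity even. Final level: S=0, L=3, J=3, parity odd.
Parity must change: even → odd — ✓.
ΔS = 0: S: 1 → 0 — ✗.
ΔL = 0, ±1 (not L=0↔0): L: 4 → 3, ΔL = -1 — ✓.
ΔJ = 0, ±1 (not J=0↔0): J: 4 → 3, ΔJ = -1 — ✓.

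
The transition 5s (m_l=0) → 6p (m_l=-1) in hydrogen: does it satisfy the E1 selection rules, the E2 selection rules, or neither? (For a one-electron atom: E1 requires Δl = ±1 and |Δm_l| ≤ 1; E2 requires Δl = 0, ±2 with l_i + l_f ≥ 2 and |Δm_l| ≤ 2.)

Δl = 1 − 0 = +1; l_i + l_f = 1.
Δm_l = -1.
E1 (Δl = ±1, |Δm_l| ≤ 1): satisfied.
E2 (Δl = 0,±2, l_i+l_f ≥ 2, |Δm_l| ≤ 2): not satisfied.

E1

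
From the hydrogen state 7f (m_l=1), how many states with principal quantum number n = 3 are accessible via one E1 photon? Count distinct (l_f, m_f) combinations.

3

E1 requires Δl = ±1, so l_f ∈ {2, 4}; with 0 ≤ l_f ≤ n_f−1 = 2, the allowed l_f values are {2}.
For l_f = 2: m_f ∈ {m_i−1, m_i, m_i+1} ∩ [−2, 2] = {0, 1, 2} → 3 states.
Total: 3.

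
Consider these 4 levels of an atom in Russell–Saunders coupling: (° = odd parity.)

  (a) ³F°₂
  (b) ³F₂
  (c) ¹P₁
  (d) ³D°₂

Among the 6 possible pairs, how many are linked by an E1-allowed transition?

2

(a)–(b): allowed.
(a)–(c): forbidden (ΔS, ΔL).
(a)–(d): forbidden (parity).
(b)–(c): forbidden (parity, ΔS, ΔL).
(b)–(d): allowed.
(c)–(d): forbidden (ΔS).
Allowed pairs: 2 of 6.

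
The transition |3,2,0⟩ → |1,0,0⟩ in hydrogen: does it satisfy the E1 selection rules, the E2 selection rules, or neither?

E2

Δl = 0 − 2 = -2; l_i + l_f = 2.
Δm_l = +0.
E1 (Δl = ±1, |Δm_l| ≤ 1): not satisfied.
E2 (Δl = 0,±2, l_i+l_f ≥ 2, |Δm_l| ≤ 2): satisfied.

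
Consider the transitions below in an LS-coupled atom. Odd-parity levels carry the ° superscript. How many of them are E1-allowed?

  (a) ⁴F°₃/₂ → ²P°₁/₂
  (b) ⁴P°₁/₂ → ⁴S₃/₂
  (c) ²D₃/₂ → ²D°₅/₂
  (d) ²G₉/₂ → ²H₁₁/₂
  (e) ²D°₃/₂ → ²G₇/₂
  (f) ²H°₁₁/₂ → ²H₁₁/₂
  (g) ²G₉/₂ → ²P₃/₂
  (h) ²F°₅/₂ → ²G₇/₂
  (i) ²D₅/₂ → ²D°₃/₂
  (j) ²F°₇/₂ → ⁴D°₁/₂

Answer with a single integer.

(a) forbidden (parity, ΔS, ΔL fail)
(b) allowed
(c) allowed
(d) forbidden (parity fails)
(e) forbidden (ΔL, ΔJ fail)
(f) allowed
(g) forbidden (parity, ΔL, ΔJ fail)
(h) allowed
(i) allowed
(j) forbidden (parity, ΔS, ΔJ fail)
Total allowed: 5 of 10.

5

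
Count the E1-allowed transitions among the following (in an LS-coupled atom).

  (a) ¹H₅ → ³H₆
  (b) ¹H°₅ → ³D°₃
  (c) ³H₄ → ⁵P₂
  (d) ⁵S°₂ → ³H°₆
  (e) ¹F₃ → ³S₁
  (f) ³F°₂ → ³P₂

0

(a) forbidden (parity, ΔS fail)
(b) forbidden (parity, ΔS, ΔL, ΔJ fail)
(c) forbidden (parity, ΔS, ΔL, ΔJ fail)
(d) forbidden (parity, ΔS, ΔL, ΔJ fail)
(e) forbidden (parity, ΔS, ΔL, ΔJ fail)
(f) forbidden (ΔL fails)
Total allowed: 0 of 6.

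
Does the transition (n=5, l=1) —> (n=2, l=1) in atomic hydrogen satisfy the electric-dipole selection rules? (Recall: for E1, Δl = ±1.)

Δl = 1 − 1 = +0; the E1 rule Δl = ±1 is ✗.
The transition is electric-dipole forbidden.

forbidden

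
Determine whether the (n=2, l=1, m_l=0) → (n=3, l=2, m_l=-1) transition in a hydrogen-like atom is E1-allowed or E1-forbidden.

l: 1 → 2 (Δl = +1). Δl = ±1 ✓.
Δm_l = -1 − (0) = -1. E1 requires Δm_l = 0, ±1: ✓.
All E1 selection rules are satisfied.

allowed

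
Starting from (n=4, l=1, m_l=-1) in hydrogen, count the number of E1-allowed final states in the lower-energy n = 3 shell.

4

E1 requires Δl = ±1, so l_f ∈ {0, 2}; with 0 ≤ l_f ≤ n_f−1 = 2, the allowed l_f values are {0, 2}.
For l_f = 0: m_f ∈ {m_i−1, m_i, m_i+1} ∩ [−0, 0] = {0} → 1 state.
For l_f = 2: m_f ∈ {m_i−1, m_i, m_i+1} ∩ [−2, 2] = {-2, -1, 0} → 3 states.
Total: 4.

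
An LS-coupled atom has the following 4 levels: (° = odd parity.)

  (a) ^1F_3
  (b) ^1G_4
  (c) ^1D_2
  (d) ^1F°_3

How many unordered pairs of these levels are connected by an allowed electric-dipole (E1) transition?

(a)–(b): forbidden (parity).
(a)–(c): forbidden (parity).
(a)–(d): allowed.
(b)–(c): forbidden (parity, ΔL, ΔJ).
(b)–(d): allowed.
(c)–(d): allowed.
Allowed pairs: 3 of 6.

3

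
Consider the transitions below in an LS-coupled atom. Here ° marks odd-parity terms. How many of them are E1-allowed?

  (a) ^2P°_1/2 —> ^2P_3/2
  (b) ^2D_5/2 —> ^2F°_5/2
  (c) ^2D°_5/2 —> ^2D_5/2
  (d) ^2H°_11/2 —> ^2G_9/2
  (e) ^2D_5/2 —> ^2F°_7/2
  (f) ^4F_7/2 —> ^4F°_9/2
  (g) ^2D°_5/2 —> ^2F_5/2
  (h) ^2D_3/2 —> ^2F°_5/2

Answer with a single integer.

8

(a) allowed
(b) allowed
(c) allowed
(d) allowed
(e) allowed
(f) allowed
(g) allowed
(h) allowed
Total allowed: 8 of 8.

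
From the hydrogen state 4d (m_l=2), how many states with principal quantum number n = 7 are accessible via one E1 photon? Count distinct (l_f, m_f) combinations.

E1 requires Δl = ±1, so l_f ∈ {1, 3}; with 0 ≤ l_f ≤ n_f−1 = 6, the allowed l_f values are {1, 3}.
For l_f = 1: m_f ∈ {m_i−1, m_i, m_i+1} ∩ [−1, 1] = {1} → 1 state.
For l_f = 3: m_f ∈ {m_i−1, m_i, m_i+1} ∩ [−3, 3] = {1, 2, 3} → 3 states.
Total: 4.

4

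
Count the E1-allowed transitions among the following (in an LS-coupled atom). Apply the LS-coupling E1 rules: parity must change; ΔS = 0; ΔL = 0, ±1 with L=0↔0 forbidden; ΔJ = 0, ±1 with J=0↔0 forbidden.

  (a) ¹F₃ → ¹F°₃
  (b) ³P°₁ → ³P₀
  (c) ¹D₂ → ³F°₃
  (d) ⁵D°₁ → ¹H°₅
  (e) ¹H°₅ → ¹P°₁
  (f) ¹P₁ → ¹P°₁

3

(a) allowed
(b) allowed
(c) forbidden (ΔS fails)
(d) forbidden (parity, ΔS, ΔL, ΔJ fail)
(e) forbidden (parity, ΔL, ΔJ fail)
(f) allowed
Total allowed: 3 of 6.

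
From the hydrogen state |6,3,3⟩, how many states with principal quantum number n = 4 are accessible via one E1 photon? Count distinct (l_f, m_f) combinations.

1

E1 requires Δl = ±1, so l_f ∈ {2, 4}; with 0 ≤ l_f ≤ n_f−1 = 3, the allowed l_f values are {2}.
For l_f = 2: m_f ∈ {m_i−1, m_i, m_i+1} ∩ [−2, 2] = {2} → 1 state.
Total: 1.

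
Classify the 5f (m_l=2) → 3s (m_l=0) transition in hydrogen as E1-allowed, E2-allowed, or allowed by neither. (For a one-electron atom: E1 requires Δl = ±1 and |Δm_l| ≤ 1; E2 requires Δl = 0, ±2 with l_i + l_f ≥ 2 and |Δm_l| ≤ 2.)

Δl = 0 − 3 = -3; l_i + l_f = 3.
Δm_l = -2.
E1 (Δl = ±1, |Δm_l| ≤ 1): not satisfied.
E2 (Δl = 0,±2, l_i+l_f ≥ 2, |Δm_l| ≤ 2): not satisfied.

neither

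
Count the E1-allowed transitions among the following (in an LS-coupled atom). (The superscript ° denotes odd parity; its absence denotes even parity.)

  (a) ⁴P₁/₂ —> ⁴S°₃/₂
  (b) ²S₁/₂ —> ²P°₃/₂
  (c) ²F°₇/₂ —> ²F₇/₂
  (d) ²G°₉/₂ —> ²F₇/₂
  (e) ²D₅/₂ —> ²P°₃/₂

(a) allowed
(b) allowed
(c) allowed
(d) allowed
(e) allowed
Total allowed: 5 of 5.

5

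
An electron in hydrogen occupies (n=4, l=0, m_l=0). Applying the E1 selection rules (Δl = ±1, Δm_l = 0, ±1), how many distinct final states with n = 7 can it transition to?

E1 requires Δl = ±1, so l_f ∈ {-1, 1}; with 0 ≤ l_f ≤ n_f−1 = 6, the allowed l_f values are {1}.
For l_f = 1: m_f ∈ {m_i−1, m_i, m_i+1} ∩ [−1, 1] = {-1, 0, 1} → 3 states.
Total: 3.

3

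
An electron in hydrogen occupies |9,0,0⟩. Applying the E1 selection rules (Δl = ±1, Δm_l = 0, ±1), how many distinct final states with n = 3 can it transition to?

3

E1 requires Δl = ±1, so l_f ∈ {-1, 1}; with 0 ≤ l_f ≤ n_f−1 = 2, the allowed l_f values are {1}.
For l_f = 1: m_f ∈ {m_i−1, m_i, m_i+1} ∩ [−1, 1] = {-1, 0, 1} → 3 states.
Total: 3.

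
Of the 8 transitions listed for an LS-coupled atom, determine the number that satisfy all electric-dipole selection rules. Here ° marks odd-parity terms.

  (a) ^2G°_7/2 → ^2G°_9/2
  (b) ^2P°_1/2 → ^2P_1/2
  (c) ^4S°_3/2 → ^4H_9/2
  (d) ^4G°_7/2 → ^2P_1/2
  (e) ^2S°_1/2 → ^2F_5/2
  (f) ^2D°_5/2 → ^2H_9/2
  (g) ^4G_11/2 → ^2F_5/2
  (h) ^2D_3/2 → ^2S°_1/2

1

(a) forbidden (parity fails)
(b) allowed
(c) forbidden (ΔL, ΔJ fail)
(d) forbidden (ΔS, ΔL, ΔJ fail)
(e) forbidden (ΔL, ΔJ fail)
(f) forbidden (ΔL, ΔJ fail)
(g) forbidden (parity, ΔS, ΔJ fail)
(h) forbidden (ΔL fails)
Total allowed: 1 of 8.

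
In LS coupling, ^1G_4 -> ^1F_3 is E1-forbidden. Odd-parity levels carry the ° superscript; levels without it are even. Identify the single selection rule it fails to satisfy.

parity

Parity must change: even → even — violated.
ΔS = 0: S: 0 → 0 — satisfied.
ΔL = 0, ±1 (not L=0↔0): L: 4 → 3, ΔL = -1 — satisfied.
ΔJ = 0, ±1 (not J=0↔0): J: 4 → 3, ΔJ = -1 — satisfied.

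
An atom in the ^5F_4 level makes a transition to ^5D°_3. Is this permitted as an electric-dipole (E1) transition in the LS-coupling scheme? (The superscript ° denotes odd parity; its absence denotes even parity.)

allowed

Initial level: S=2, L=3, J=4, parity even. Final level: S=2, L=2, J=3, parity odd.
Parity must change: even → odd — ✓.
ΔS = 0: S: 2 → 2 — ✓.
ΔL = 0, ±1 (not L=0↔0): L: 3 → 2, ΔL = -1 — ✓.
ΔJ = 0, ±1 (not J=0↔0): J: 4 → 3, ΔJ = -1 — ✓.
All four E1 rules are satisfied.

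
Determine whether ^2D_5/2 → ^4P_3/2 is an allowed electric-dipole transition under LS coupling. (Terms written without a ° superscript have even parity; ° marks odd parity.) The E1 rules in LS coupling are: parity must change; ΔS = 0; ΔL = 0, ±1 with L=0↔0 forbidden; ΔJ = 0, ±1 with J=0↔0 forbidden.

forbidden

Parity must change: even → even — violated.
ΔS = 0: S: 1/2 → 3/2 — violated.
ΔL = 0, ±1 (not L=0↔0): L: 2 → 1, ΔL = -1 — satisfied.
ΔJ = 0, ±1 (not J=0↔0): J: 5/2 → 3/2, ΔJ = -1 — satisfied.
Rule(s) violated: parity, ΔS.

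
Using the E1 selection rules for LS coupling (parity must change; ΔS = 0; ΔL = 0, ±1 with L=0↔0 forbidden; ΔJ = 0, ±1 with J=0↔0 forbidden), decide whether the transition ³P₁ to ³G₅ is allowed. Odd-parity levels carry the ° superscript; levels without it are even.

forbidden

Initial level: S=1, L=1, J=1, parity even. Final level: S=1, L=4, J=5, parity even.
Parity must change: even → even — fails.
ΔS = 0: S: 1 → 1 — ok.
ΔL = 0, ±1 (not L=0↔0): L: 1 → 4, ΔL = +3 — fails.
ΔJ = 0, ±1 (not J=0↔0): J: 1 → 5, ΔJ = +4 — fails.
Rule(s) violated: parity, ΔL, ΔJ.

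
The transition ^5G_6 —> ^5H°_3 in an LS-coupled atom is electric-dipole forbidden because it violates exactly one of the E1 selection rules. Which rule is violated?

Initial level: S=2, L=4, J=6, parity even. Final level: S=2, L=5, J=3, parity odd.
Parity must change: even → odd — satisfied.
ΔL = 0, ±1 (not L=0↔0): L: 4 → 5, ΔL = +1 — satisfied.
ΔS = 0: S: 2 → 2 — satisfied.
ΔJ = 0, ±1 (not J=0↔0): J: 6 → 3, ΔJ = -3 — violated.

the ΔJ = 0, ±1 rule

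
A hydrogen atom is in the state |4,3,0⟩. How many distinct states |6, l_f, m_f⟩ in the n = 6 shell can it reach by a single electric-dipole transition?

6

E1 requires Δl = ±1, so l_f ∈ {2, 4}; with 0 ≤ l_f ≤ n_f−1 = 5, the allowed l_f values are {2, 4}.
For l_f = 2: m_f ∈ {m_i−1, m_i, m_i+1} ∩ [−2, 2] = {-1, 0, 1} → 3 states.
For l_f = 4: m_f ∈ {m_i−1, m_i, m_i+1} ∩ [−4, 4] = {-1, 0, 1} → 3 states.
Total: 6.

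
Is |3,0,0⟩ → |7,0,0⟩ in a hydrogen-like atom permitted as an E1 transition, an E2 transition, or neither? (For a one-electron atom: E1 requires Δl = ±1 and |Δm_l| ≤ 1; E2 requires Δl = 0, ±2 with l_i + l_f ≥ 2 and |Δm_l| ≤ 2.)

neither

Δl = 0 − 0 = +0; l_i + l_f = 0.
Δm_l = +0.
E1 (Δl = ±1, |Δm_l| ≤ 1): not satisfied.
E2 (Δl = 0,±2, l_i+l_f ≥ 2, |Δm_l| ≤ 2): not satisfied.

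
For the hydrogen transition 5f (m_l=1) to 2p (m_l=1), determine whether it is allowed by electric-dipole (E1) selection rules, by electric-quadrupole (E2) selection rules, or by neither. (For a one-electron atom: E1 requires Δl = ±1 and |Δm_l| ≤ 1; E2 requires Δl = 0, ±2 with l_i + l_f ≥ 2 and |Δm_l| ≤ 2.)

Δl = 1 − 3 = -2; l_i + l_f = 4.
Δm_l = +0.
E1 (Δl = ±1, |Δm_l| ≤ 1): not satisfied.
E2 (Δl = 0,±2, l_i+l_f ≥ 2, |Δm_l| ≤ 2): satisfied.

E2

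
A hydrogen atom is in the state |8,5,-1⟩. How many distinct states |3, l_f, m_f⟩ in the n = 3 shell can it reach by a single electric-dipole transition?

E1 requires l_f ∈ {4, 6}, but neither lies in [0, 2], so no final state is reachable.
Total: 0.

0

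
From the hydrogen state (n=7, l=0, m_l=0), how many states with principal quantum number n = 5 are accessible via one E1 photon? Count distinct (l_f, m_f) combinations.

E1 requires Δl = ±1, so l_f ∈ {-1, 1}; with 0 ≤ l_f ≤ n_f−1 = 4, the allowed l_f values are {1}.
For l_f = 1: m_f ∈ {m_i−1, m_i, m_i+1} ∩ [−1, 1] = {-1, 0, 1} → 3 states.
Total: 3.

3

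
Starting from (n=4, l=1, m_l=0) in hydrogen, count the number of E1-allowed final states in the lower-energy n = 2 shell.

1

E1 requires Δl = ±1, so l_f ∈ {0, 2}; with 0 ≤ l_f ≤ n_f−1 = 1, the allowed l_f values are {0}.
For l_f = 0: m_f ∈ {m_i−1, m_i, m_i+1} ∩ [−0, 0] = {0} → 1 state.
Total: 1.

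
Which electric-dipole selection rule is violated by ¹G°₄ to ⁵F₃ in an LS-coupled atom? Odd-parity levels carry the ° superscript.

the ΔS = 0 rule

Initial level: S=0, L=4, J=4, parity odd. Final level: S=2, L=3, J=3, parity even.
Parity must change: odd → even — ✓.
ΔS = 0: S: 0 → 2 — ✗.
ΔL = 0, ±1 (not L=0↔0): L: 4 → 3, ΔL = -1 — ✓.
ΔJ = 0, ±1 (not J=0↔0): J: 4 → 3, ΔJ = -1 — ✓.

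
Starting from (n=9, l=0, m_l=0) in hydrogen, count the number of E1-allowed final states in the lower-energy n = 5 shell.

3

E1 requires Δl = ±1, so l_f ∈ {-1, 1}; with 0 ≤ l_f ≤ n_f−1 = 4, the allowed l_f values are {1}.
For l_f = 1: m_f ∈ {m_i−1, m_i, m_i+1} ∩ [−1, 1] = {-1, 0, 1} → 3 states.
Total: 3.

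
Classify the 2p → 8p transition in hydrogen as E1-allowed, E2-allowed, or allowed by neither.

E2

Δl = 1 − 1 = +0; l_i + l_f = 2.
E1 (Δl = ±1): not satisfied.
E2 (Δl = 0,±2, l_i+l_f ≥ 2): satisfied.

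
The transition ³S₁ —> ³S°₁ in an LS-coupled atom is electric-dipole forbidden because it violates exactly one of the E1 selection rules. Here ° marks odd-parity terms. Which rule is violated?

Initial level: S=1, L=0, J=1, parity even. Final level: S=1, L=0, J=1, parity odd.
ΔJ = 0, ±1 (not J=0↔0): J: 1 → 1, ΔJ = +0 — passes.
ΔL = 0, ±1 (not L=0↔0): L: 0 → 0, ΔL = +0 — fails.
Parity must change: even → odd — passes.
ΔS = 0: S: 1 → 1 — passes.

the L=0 ↔ L=0 exclusion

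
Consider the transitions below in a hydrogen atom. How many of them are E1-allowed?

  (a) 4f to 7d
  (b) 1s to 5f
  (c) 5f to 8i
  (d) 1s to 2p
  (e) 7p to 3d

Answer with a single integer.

3

(a) allowed
(b) forbidden — Δl = +3 (E1 requires Δl = ±1)
(c) forbidden — Δl = +3 (E1 requires Δl = ±1)
(d) allowed
(e) allowed
Total allowed: 3 of 5.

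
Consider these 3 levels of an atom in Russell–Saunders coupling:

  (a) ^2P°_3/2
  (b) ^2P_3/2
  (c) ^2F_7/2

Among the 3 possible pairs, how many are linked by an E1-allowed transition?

1

(a)–(b): allowed.
(a)–(c): forbidden (ΔL, ΔJ).
(b)–(c): forbidden (parity, ΔL, ΔJ).
Allowed pairs: 1 of 3.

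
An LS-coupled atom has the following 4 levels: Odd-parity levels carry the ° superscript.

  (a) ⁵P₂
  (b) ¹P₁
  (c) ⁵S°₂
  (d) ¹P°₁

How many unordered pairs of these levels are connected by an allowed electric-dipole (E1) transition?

2

(a)–(b): forbidden (parity, ΔS).
(a)–(c): allowed.
(a)–(d): forbidden (ΔS).
(b)–(c): forbidden (ΔS).
(b)–(d): allowed.
(c)–(d): forbidden (parity, ΔS).
Allowed pairs: 2 of 6.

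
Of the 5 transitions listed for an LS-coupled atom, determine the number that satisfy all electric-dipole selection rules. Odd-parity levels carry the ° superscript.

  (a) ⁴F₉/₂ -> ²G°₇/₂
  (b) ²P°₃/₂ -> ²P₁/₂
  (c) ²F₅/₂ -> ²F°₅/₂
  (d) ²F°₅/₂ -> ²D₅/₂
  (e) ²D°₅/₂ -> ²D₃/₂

4

(a) forbidden (ΔS fails)
(b) allowed
(c) allowed
(d) allowed
(e) allowed
Total allowed: 4 of 5.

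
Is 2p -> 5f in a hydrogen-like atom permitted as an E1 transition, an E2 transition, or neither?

Δl = 3 − 1 = +2; l_i + l_f = 4.
E1 (Δl = ±1): not satisfied.
E2 (Δl = 0,±2, l_i+l_f ≥ 2): satisfied.

E2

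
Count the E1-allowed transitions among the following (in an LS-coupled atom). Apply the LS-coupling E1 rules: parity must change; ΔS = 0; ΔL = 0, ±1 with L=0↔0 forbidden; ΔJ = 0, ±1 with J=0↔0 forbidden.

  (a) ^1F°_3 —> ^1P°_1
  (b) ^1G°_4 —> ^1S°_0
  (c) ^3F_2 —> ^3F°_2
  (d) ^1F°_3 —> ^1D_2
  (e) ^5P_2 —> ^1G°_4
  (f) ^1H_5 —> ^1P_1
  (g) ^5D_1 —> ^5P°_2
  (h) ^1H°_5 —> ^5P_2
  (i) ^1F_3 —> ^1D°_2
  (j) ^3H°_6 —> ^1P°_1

4

(a) forbidden (parity, ΔL, ΔJ fail)
(b) forbidden (parity, ΔL, ΔJ fail)
(c) allowed
(d) allowed
(e) forbidden (ΔS, ΔL, ΔJ fail)
(f) forbidden (parity, ΔL, ΔJ fail)
(g) allowed
(h) forbidden (ΔS, ΔL, ΔJ fail)
(i) allowed
(j) forbidden (parity, ΔS, ΔL, ΔJ fail)
Total allowed: 4 of 10.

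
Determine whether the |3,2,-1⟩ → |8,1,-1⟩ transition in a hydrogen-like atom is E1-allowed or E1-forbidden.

allowed

Δl = 1 − 2 = -1; the E1 rule Δl = ±1 is ✓.
Δm_l = -1 − (-1) = +0. E1 requires Δm_l = 0, ±1: ✓.
All E1 selection rules are satisfied.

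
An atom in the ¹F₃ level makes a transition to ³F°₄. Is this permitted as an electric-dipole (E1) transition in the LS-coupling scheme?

forbidden

Reading off the term symbols: S 0→1, L 3→3, J 3→4, parity even→odd.
ΔL = 0, ±1 (not L=0↔0): L: 3 → 3, ΔL = +0 — ✓.
ΔS = 0: S: 0 → 1 — ✗.
Parity must change: even → odd — ✓.
ΔJ = 0, ±1 (not J=0↔0): J: 3 → 4, ΔJ = +1 — ✓.
Rule(s) violated: ΔS.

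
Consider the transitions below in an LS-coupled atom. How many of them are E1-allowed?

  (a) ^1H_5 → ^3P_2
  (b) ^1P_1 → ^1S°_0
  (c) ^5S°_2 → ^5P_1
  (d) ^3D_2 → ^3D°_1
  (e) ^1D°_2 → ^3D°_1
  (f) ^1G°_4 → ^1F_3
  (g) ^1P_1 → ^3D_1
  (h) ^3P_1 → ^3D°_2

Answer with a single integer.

5

(a) forbidden (parity, ΔS, ΔL, ΔJ fail)
(b) allowed
(c) allowed
(d) allowed
(e) forbidden (parity, ΔS fail)
(f) allowed
(g) forbidden (parity, ΔS fail)
(h) allowed
Total allowed: 5 of 8.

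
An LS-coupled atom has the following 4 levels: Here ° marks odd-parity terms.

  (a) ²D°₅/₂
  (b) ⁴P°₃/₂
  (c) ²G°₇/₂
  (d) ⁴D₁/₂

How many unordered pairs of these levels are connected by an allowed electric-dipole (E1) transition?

1

(a)–(b): forbidden (parity, ΔS).
(a)–(c): forbidden (parity, ΔL).
(a)–(d): forbidden (ΔS, ΔJ).
(b)–(c): forbidden (parity, ΔS, ΔL, ΔJ).
(b)–(d): allowed.
(c)–(d): forbidden (ΔS, ΔL, ΔJ).
Allowed pairs: 1 of 6.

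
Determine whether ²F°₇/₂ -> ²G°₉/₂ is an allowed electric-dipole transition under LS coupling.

Initial level: S=1/2, L=3, J=7/2, parity odd. Final level: S=1/2, L=4, J=9/2, parity odd.
ΔS = 0: S: 1/2 → 1/2 — ✓.
ΔJ = 0, ±1 (not J=0↔0): J: 7/2 → 9/2, ΔJ = +1 — ✓.
ΔL = 0, ±1 (not L=0↔0): L: 3 → 4, ΔL = +1 — ✓.
Parity must change: odd → odd — ✗.
Rule(s) violated: parity.

forbidden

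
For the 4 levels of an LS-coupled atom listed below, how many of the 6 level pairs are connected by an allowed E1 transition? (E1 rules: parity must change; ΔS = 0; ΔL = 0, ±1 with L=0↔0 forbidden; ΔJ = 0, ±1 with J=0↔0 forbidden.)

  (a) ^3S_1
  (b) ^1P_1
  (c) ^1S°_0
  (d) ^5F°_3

1

(a)–(b): forbidden (parity, ΔS).
(a)–(c): forbidden (ΔS, ΔL).
(a)–(d): forbidden (ΔS, ΔL, ΔJ).
(b)–(c): allowed.
(b)–(d): forbidden (ΔS, ΔL, ΔJ).
(c)–(d): forbidden (parity, ΔS, ΔL, ΔJ).
Allowed pairs: 1 of 6.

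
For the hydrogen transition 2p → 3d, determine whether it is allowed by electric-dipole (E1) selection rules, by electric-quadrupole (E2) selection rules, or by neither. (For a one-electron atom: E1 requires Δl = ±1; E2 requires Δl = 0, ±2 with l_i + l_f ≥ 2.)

Δl = 2 − 1 = +1; l_i + l_f = 3.
E1 (Δl = ±1): satisfied.
E2 (Δl = 0,±2, l_i+l_f ≥ 2): not satisfied.

E1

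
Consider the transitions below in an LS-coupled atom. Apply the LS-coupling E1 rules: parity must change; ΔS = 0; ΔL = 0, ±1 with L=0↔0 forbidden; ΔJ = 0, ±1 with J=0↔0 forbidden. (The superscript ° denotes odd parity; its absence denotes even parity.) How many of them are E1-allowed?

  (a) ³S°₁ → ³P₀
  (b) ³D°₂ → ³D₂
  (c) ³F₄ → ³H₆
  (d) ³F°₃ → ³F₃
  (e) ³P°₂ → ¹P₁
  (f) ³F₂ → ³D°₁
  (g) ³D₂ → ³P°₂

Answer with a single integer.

(a) allowed
(b) allowed
(c) forbidden (parity, ΔL, ΔJ fail)
(d) allowed
(e) forbidden (ΔS fails)
(f) allowed
(g) allowed
Total allowed: 5 of 7.

5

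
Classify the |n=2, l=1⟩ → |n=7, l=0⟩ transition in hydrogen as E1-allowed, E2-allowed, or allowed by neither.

Δl = 0 − 1 = -1; l_i + l_f = 1.
E1 (Δl = ±1): satisfied.
E2 (Δl = 0,±2, l_i+l_f ≥ 2): not satisfied.

E1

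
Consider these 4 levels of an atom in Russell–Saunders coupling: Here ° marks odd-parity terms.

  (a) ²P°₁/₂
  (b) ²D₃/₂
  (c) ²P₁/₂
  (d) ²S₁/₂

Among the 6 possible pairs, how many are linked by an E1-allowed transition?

3

(a)–(b): allowed.
(a)–(c): allowed.
(a)–(d): allowed.
(b)–(c): forbidden (parity).
(b)–(d): forbidden (parity, ΔL).
(c)–(d): forbidden (parity).
Allowed pairs: 3 of 6.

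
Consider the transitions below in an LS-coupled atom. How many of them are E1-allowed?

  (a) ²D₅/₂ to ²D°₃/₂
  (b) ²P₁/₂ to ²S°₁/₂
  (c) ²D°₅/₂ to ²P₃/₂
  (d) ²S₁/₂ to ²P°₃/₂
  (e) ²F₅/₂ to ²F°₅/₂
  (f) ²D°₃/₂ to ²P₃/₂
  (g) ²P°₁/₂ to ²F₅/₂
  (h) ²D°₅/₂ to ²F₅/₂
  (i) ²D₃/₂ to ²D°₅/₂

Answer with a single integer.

(a) allowed
(b) allowed
(c) allowed
(d) allowed
(e) allowed
(f) allowed
(g) forbidden (ΔL, ΔJ fail)
(h) allowed
(i) allowed
Total allowed: 8 of 9.

8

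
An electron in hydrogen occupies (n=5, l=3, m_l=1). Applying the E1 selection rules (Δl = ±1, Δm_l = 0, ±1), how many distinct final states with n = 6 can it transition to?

E1 requires Δl = ±1, so l_f ∈ {2, 4}; with 0 ≤ l_f ≤ n_f−1 = 5, the allowed l_f values are {2, 4}.
For l_f = 2: m_f ∈ {m_i−1, m_i, m_i+1} ∩ [−2, 2] = {0, 1, 2} → 3 states.
For l_f = 4: m_f ∈ {m_i−1, m_i, m_i+1} ∩ [−4, 4] = {0, 1, 2} → 3 states.
Total: 6.

6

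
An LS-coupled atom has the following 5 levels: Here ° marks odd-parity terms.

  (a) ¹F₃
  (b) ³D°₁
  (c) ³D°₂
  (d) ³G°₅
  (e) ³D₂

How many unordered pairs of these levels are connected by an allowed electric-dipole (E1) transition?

(a)–(b): forbidden (ΔS, ΔJ).
(a)–(c): forbidden (ΔS).
(a)–(d): forbidden (ΔS, ΔJ).
(a)–(e): forbidden (parity, ΔS).
(b)–(c): forbidden (parity).
(b)–(d): forbidden (parity, ΔL, ΔJ).
(b)–(e): allowed.
(c)–(d): forbidden (parity, ΔL, ΔJ).
(c)–(e): allowed.
(d)–(e): forbidden (ΔL, ΔJ).
Allowed pairs: 2 of 10.

2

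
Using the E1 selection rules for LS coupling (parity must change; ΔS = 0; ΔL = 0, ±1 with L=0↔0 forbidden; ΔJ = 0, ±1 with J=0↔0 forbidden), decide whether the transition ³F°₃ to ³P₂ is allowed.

forbidden

Reading off the term symbols: S 1→1, L 3→1, J 3→2, parity odd→even.
Parity must change: odd → even — passes.
ΔS = 0: S: 1 → 1 — passes.
ΔL = 0, ±1 (not L=0↔0): L: 3 → 1, ΔL = -2 — fails.
ΔJ = 0, ±1 (not J=0↔0): J: 3 → 2, ΔJ = -1 — passes.
Rule(s) violated: ΔL.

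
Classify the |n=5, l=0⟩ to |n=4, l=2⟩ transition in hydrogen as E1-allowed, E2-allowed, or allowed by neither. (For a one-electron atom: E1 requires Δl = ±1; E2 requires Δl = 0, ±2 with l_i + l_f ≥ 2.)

Δl = 2 − 0 = +2; l_i + l_f = 2.
E1 (Δl = ±1): not satisfied.
E2 (Δl = 0,±2, l_i+l_f ≥ 2): satisfied.

E2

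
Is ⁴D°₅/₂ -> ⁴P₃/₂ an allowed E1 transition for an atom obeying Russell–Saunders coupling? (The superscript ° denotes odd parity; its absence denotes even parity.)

Parity must change: odd → even — ✓.
ΔS = 0: S: 3/2 → 3/2 — ✓.
ΔL = 0, ±1 (not L=0↔0): L: 2 → 1, ΔL = -1 — ✓.
ΔJ = 0, ±1 (not J=0↔0): J: 5/2 → 3/2, ΔJ = -1 — ✓.
All four E1 rules are satisfied.

allowed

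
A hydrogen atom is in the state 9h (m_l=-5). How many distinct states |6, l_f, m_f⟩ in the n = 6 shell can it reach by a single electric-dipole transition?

E1 requires Δl = ±1, so l_f ∈ {4, 6}; with 0 ≤ l_f ≤ n_f−1 = 5, the allowed l_f values are {4}.
For l_f = 4: m_f ∈ {m_i−1, m_i, m_i+1} ∩ [−4, 4] = {-4} → 1 state.
Total: 1.

1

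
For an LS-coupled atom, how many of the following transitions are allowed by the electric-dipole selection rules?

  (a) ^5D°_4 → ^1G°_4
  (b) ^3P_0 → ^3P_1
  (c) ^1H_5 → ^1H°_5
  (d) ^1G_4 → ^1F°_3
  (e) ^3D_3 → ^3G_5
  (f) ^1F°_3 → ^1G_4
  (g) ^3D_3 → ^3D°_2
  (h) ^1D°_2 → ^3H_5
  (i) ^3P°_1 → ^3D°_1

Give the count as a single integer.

(a) forbidden (parity, ΔS, ΔL fail)
(b) forbidden (parity fails)
(c) allowed
(d) allowed
(e) forbidden (parity, ΔL, ΔJ fail)
(f) allowed
(g) allowed
(h) forbidden (ΔS, ΔL, ΔJ fail)
(i) forbidden (parity fails)
Total allowed: 4 of 9.

4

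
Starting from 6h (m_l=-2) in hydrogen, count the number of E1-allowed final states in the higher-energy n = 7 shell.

6

E1 requires Δl = ±1, so l_f ∈ {4, 6}; with 0 ≤ l_f ≤ n_f−1 = 6, the allowed l_f values are {4, 6}.
For l_f = 4: m_f ∈ {m_i−1, m_i, m_i+1} ∩ [−4, 4] = {-3, -2, -1} → 3 states.
For l_f = 6: m_f ∈ {m_i−1, m_i, m_i+1} ∩ [−6, 6] = {-3, -2, -1} → 3 states.
Total: 6.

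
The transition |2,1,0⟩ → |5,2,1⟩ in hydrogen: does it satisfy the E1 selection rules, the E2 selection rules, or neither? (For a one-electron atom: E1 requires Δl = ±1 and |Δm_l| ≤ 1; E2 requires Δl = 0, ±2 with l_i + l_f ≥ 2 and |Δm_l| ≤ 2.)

E1

Δl = 2 − 1 = +1; l_i + l_f = 3.
Δm_l = +1.
E1 (Δl = ±1, |Δm_l| ≤ 1): satisfied.
E2 (Δl = 0,±2, l_i+l_f ≥ 2, |Δm_l| ≤ 2): not satisfied.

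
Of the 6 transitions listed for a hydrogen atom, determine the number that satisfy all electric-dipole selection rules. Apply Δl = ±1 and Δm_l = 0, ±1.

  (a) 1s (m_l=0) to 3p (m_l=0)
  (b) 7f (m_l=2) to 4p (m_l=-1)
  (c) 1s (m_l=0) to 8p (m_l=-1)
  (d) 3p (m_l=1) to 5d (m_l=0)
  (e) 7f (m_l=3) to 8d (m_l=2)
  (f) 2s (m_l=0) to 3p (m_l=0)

5

(a) allowed
(b) forbidden — Δl = -2 (E1 requires Δl = ±1); Δm_l = -3 (E1 requires Δm_l = 0, ±1)
(c) allowed
(d) allowed
(e) allowed
(f) allowed
Total allowed: 5 of 6.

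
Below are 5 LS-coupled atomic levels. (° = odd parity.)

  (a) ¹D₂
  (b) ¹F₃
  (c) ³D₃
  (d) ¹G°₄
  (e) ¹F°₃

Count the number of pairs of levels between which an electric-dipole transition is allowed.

3

(a)–(b): forbidden (parity).
(a)–(c): forbidden (parity, ΔS).
(a)–(d): forbidden (ΔL, ΔJ).
(a)–(e): allowed.
(b)–(c): forbidden (parity, ΔS).
(b)–(d): allowed.
(b)–(e): allowed.
(c)–(d): forbidden (ΔS, ΔL).
(c)–(e): forbidden (ΔS).
(d)–(e): forbidden (parity).
Allowed pairs: 3 of 10.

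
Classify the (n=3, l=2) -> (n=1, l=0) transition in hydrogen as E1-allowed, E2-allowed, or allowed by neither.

E2

Δl = 0 − 2 = -2; l_i + l_f = 2.
E1 (Δl = ±1): not satisfied.
E2 (Δl = 0,±2, l_i+l_f ≥ 2): satisfied.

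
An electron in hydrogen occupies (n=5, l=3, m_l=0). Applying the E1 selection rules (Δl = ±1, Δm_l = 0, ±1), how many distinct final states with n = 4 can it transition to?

3

E1 requires Δl = ±1, so l_f ∈ {2, 4}; with 0 ≤ l_f ≤ n_f−1 = 3, the allowed l_f values are {2}.
For l_f = 2: m_f ∈ {m_i−1, m_i, m_i+1} ∩ [−2, 2] = {-1, 0, 1} → 3 states.
Total: 3.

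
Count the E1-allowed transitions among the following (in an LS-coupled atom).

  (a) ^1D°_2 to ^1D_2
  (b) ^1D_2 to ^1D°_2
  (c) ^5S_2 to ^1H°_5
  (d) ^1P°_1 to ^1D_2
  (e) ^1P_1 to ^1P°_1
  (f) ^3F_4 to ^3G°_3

5

(a) allowed
(b) allowed
(c) forbidden (ΔS, ΔL, ΔJ fail)
(d) allowed
(e) allowed
(f) allowed
Total allowed: 5 of 6.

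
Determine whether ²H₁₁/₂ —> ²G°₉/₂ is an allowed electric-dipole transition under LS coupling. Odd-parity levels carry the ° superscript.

allowed

ΔS = 0: S: 1/2 → 1/2 — ✓.
Parity must change: even → odd — ✓.
ΔJ = 0, ±1 (not J=0↔0): J: 11/2 → 9/2, ΔJ = -1 — ✓.
ΔL = 0, ±1 (not L=0↔0): L: 5 → 4, ΔL = -1 — ✓.
All four E1 rules are satisfied.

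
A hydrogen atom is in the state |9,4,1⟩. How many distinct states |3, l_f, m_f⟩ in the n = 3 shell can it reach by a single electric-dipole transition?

0

E1 requires l_f ∈ {3, 5}, but neither lies in [0, 2], so no final state is reachable.
Total: 0.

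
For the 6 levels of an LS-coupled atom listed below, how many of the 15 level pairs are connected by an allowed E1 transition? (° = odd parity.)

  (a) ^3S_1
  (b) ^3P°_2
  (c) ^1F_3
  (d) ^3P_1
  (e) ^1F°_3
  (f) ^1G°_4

(a)–(b): allowed.
(a)–(c): forbidden (parity, ΔS, ΔL, ΔJ).
(a)–(d): forbidden (parity).
(a)–(e): forbidden (ΔS, ΔL, ΔJ).
(a)–(f): forbidden (ΔS, ΔL, ΔJ).
(b)–(c): forbidden (ΔS, ΔL).
(b)–(d): allowed.
(b)–(e): forbidden (parity, ΔS, ΔL).
(b)–(f): forbidden (parity, ΔS, ΔL, ΔJ).
(c)–(d): forbidden (parity, ΔS, ΔL, ΔJ).
(c)–(e): allowed.
(c)–(f): allowed.
(d)–(e): forbidden (ΔS, ΔL, ΔJ).
(d)–(f): forbidden (ΔS, ΔL, ΔJ).
(e)–(f): forbidden (parity).
Allowed pairs: 4 of 15.

4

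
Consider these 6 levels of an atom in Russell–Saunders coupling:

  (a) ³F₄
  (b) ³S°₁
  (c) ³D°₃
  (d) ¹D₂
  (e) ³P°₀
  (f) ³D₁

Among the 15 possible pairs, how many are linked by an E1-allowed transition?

(a)–(b): forbidden (ΔL, ΔJ).
(a)–(c): allowed.
(a)–(d): forbidden (parity, ΔS, ΔJ).
(a)–(e): forbidden (ΔL, ΔJ).
(a)–(f): forbidden (parity, ΔJ).
(b)–(c): forbidden (parity, ΔL, ΔJ).
(b)–(d): forbidden (ΔS, ΔL).
(b)–(e): forbidden (parity).
(b)–(f): forbidden (ΔL).
(c)–(d): forbidden (ΔS).
(c)–(e): forbidden (parity, ΔJ).
(c)–(f): forbidden (ΔJ).
(d)–(e): forbidden (ΔS, ΔJ).
(d)–(f): forbidden (parity, ΔS).
(e)–(f): allowed.
Allowed pairs: 2 of 15.

2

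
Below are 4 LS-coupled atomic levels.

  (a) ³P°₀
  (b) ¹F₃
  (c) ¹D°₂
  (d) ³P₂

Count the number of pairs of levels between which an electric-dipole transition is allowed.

(a)–(b): forbidden (ΔS, ΔL, ΔJ).
(a)–(c): forbidden (parity, ΔS, ΔJ).
(a)–(d): forbidden (ΔJ).
(b)–(c): allowed.
(b)–(d): forbidden (parity, ΔS, ΔL).
(c)–(d): forbidden (ΔS).
Allowed pairs: 1 of 6.

1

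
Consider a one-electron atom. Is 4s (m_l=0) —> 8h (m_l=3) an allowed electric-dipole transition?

forbidden

Δl = 5 − 0 = +5; the E1 rule Δl = ±1 is ✗.
Δm_l = 3 − (0) = +3. E1 requires Δm_l = 0, ±1: ✗.
The transition is electric-dipole forbidden.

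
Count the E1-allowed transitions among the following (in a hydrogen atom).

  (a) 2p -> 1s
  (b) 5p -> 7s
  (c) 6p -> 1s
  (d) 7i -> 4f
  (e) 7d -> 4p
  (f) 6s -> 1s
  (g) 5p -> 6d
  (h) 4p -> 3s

(a) allowed
(b) allowed
(c) allowed
(d) forbidden — Δl = -3 (E1 requires Δl = ±1)
(e) allowed
(f) forbidden — Δl = +0 (E1 requires Δl = ±1)
(g) allowed
(h) allowed
Total allowed: 6 of 8.

6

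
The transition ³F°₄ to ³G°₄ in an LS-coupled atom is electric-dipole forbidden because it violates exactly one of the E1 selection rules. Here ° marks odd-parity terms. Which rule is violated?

parity

Parity must change: odd → odd — fails.
ΔL = 0, ±1 (not L=0↔0): L: 3 → 4, ΔL = +1 — ok.
ΔJ = 0, ±1 (not J=0↔0): J: 4 → 4, ΔJ = +0 — ok.
ΔS = 0: S: 1 → 1 — ok.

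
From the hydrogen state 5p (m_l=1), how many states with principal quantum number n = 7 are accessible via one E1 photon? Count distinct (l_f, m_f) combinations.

4

E1 requires Δl = ±1, so l_f ∈ {0, 2}; with 0 ≤ l_f ≤ n_f−1 = 6, the allowed l_f values are {0, 2}.
For l_f = 0: m_f ∈ {m_i−1, m_i, m_i+1} ∩ [−0, 0] = {0} → 1 state.
For l_f = 2: m_f ∈ {m_i−1, m_i, m_i+1} ∩ [−2, 2] = {0, 1, 2} → 3 states.
Total: 4.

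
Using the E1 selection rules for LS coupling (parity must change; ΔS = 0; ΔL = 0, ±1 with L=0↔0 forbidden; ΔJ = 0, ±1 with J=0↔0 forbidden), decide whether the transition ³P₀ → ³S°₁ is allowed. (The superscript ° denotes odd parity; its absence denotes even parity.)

Initial level: S=1, L=1, J=0, parity even. Final level: S=1, L=0, J=1, parity odd.
Parity must change: even → odd — passes.
ΔS = 0: S: 1 → 1 — passes.
ΔL = 0, ±1 (not L=0↔0): L: 1 → 0, ΔL = -1 — passes.
ΔJ = 0, ±1 (not J=0↔0): J: 0 → 1, ΔJ = +1 — passes.
All four E1 rules are satisfied.

allowed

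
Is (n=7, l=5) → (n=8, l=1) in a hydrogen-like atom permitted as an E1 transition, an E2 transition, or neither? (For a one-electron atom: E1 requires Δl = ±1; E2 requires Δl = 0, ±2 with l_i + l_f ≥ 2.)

neither

Δl = 1 − 5 = -4; l_i + l_f = 6.
E1 (Δl = ±1): not satisfied.
E2 (Δl = 0,±2, l_i+l_f ≥ 2): not satisfied.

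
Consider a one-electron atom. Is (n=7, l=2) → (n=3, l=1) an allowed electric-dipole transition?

Δl = 1 − 2 = -1; the E1 rule Δl = ±1 is passes.
All E1 selection rules are satisfied.

allowed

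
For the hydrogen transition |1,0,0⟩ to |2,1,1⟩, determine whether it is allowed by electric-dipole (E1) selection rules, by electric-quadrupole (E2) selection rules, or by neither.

Δl = 1 − 0 = +1; l_i + l_f = 1.
Δm_l = +1.
E1 (Δl = ±1, |Δm_l| ≤ 1): satisfied.
E2 (Δl = 0,±2, l_i+l_f ≥ 2, |Δm_l| ≤ 2): not satisfied.

E1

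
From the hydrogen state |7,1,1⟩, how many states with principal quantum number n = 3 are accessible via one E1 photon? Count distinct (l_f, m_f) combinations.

E1 requires Δl = ±1, so l_f ∈ {0, 2}; with 0 ≤ l_f ≤ n_f−1 = 2, the allowed l_f values are {0, 2}.
For l_f = 0: m_f ∈ {m_i−1, m_i, m_i+1} ∩ [−0, 0] = {0} → 1 state.
For l_f = 2: m_f ∈ {m_i−1, m_i, m_i+1} ∩ [−2, 2] = {0, 1, 2} → 3 states.
Total: 4.

4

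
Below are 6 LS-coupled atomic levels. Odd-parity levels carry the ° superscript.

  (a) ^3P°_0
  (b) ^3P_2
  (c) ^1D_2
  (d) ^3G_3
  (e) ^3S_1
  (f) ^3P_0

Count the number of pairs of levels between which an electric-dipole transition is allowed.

1

(a)–(b): forbidden (ΔJ).
(a)–(c): forbidden (ΔS, ΔJ).
(a)–(d): forbidden (ΔL, ΔJ).
(a)–(e): allowed.
(a)–(f): forbidden (ΔJ).
(b)–(c): forbidden (parity, ΔS).
(b)–(d): forbidden (parity, ΔL).
(b)–(e): forbidden (parity).
(b)–(f): forbidden (parity, ΔJ).
(c)–(d): forbidden (parity, ΔS, ΔL).
(c)–(e): forbidden (parity, ΔS, ΔL).
(c)–(f): forbidden (parity, ΔS, ΔJ).
(d)–(e): forbidden (parity, ΔL, ΔJ).
(d)–(f): forbidden (parity, ΔL, ΔJ).
(e)–(f): forbidden (parity).
Allowed pairs: 1 of 15.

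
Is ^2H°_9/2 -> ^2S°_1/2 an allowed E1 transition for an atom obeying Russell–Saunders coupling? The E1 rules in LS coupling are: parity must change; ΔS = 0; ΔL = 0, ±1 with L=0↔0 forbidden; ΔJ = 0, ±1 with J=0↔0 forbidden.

forbidden

Initial level: S=1/2, L=5, J=9/2, parity odd. Final level: S=1/2, L=0, J=1/2, parity odd.
ΔJ = 0, ±1 (not J=0↔0): J: 9/2 → 1/2, ΔJ = -4 — violated.
Parity must change: odd → odd — violated.
ΔS = 0: S: 1/2 → 1/2 — satisfied.
ΔL = 0, ±1 (not L=0↔0): L: 5 → 0, ΔL = -5 — violated.
Rule(s) violated: parity, ΔL, ΔJ.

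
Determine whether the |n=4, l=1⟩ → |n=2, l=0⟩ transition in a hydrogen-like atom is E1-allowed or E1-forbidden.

l: 1 → 0 (Δl = -1). Δl = ±1 ok.
All E1 selection rules are satisfied.

allowed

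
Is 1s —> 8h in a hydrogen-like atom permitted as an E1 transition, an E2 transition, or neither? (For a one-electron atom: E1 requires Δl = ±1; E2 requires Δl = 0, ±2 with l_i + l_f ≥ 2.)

Δl = 5 − 0 = +5; l_i + l_f = 5.
E1 (Δl = ±1): not satisfied.
E2 (Δl = 0,±2, l_i+l_f ≥ 2): not satisfied.

neither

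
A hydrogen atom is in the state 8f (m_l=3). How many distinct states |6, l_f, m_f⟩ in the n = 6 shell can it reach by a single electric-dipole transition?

4

E1 requires Δl = ±1, so l_f ∈ {2, 4}; with 0 ≤ l_f ≤ n_f−1 = 5, the allowed l_f values are {2, 4}.
For l_f = 2: m_f ∈ {m_i−1, m_i, m_i+1} ∩ [−2, 2] = {2} → 1 state.
For l_f = 4: m_f ∈ {m_i−1, m_i, m_i+1} ∩ [−4, 4] = {2, 3, 4} → 3 states.
Total: 4.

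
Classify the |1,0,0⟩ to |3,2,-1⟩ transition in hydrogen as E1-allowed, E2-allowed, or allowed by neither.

Δl = 2 − 0 = +2; l_i + l_f = 2.
Δm_l = -1.
E1 (Δl = ±1, |Δm_l| ≤ 1): not satisfied.
E2 (Δl = 0,±2, l_i+l_f ≥ 2, |Δm_l| ≤ 2): satisfied.

E2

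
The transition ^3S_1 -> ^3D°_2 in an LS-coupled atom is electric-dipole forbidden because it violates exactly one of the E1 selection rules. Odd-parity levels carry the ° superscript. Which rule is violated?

Reading off the term symbols: S 1→1, L 0→2, J 1→2, parity even→odd.
ΔJ = 0, ±1 (not J=0↔0): J: 1 → 2, ΔJ = +1 — satisfied.
Parity must change: even → odd — satisfied.
ΔS = 0: S: 1 → 1 — satisfied.
ΔL = 0, ±1 (not L=0↔0): L: 0 → 2, ΔL = +2 — violated.

the ΔL = 0, ±1 rule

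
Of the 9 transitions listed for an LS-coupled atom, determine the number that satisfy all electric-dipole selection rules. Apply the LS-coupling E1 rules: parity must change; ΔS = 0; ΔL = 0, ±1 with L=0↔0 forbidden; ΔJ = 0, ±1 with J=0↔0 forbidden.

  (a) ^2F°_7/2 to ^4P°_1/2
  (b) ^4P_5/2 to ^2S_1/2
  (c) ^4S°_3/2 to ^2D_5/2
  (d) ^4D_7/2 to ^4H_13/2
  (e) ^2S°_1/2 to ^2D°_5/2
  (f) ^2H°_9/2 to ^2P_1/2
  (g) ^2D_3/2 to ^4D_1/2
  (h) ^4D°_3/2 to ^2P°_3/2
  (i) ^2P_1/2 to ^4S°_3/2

0

(a) forbidden (parity, ΔS, ΔL, ΔJ fail)
(b) forbidden (parity, ΔS, ΔJ fail)
(c) forbidden (ΔS, ΔL fail)
(d) forbidden (parity, ΔL, ΔJ fail)
(e) forbidden (parity, ΔL, ΔJ fail)
(f) forbidden (ΔL, ΔJ fail)
(g) forbidden (parity, ΔS fail)
(h) forbidden (parity, ΔS fail)
(i) forbidden (ΔS fails)
Total allowed: 0 of 9.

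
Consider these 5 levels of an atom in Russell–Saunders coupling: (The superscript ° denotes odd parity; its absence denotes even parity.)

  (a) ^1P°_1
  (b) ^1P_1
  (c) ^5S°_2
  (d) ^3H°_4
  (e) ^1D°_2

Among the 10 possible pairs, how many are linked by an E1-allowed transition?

2

(a)–(b): allowed.
(a)–(c): forbidden (parity, ΔS).
(a)–(d): forbidden (parity, ΔS, ΔL, ΔJ).
(a)–(e): forbidden (parity).
(b)–(c): forbidden (ΔS).
(b)–(d): forbidden (ΔS, ΔL, ΔJ).
(b)–(e): allowed.
(c)–(d): forbidden (parity, ΔS, ΔL, ΔJ).
(c)–(e): forbidden (parity, ΔS, ΔL).
(d)–(e): forbidden (parity, ΔS, ΔL, ΔJ).
Allowed pairs: 2 of 10.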